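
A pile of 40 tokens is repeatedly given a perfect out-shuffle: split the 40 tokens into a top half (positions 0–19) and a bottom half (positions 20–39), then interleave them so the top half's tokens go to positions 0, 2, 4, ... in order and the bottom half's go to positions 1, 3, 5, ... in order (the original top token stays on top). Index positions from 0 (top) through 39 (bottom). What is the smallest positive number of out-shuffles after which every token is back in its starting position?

12

The out-shuffle permutes the 40 positions with cycle lengths [1, 1, 2, 12, 12, 12].
Every token is home exactly when every cycle has completed a whole number of laps, i.e. after lcm(1, 2, 12) = 12 out-shuffles.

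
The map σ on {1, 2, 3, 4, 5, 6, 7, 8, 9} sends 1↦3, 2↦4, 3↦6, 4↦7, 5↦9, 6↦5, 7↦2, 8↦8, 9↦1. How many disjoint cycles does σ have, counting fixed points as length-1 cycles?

3

Cycle decomposition: (1 3 6 5 9) (2 4 7) (8).
3 cycles.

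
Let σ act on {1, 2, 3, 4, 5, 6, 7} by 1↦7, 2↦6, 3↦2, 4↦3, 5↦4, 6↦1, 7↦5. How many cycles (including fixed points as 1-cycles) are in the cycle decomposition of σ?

1

Cycle decomposition: (1 7 5 4 3 2 6).
1 cycle.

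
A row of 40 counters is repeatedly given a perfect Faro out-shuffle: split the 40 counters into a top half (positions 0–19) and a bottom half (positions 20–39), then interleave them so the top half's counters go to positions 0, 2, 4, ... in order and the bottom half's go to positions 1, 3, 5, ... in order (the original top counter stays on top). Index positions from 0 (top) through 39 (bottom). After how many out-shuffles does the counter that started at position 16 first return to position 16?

Follow position 16 under repeated out-shuffles:
16 → 32 → 25 → 11 → 22 → 5 → 10 → 20 → 1 → 2 → 4 → 8 → 16
It first returns after 12 out-shuffles.

12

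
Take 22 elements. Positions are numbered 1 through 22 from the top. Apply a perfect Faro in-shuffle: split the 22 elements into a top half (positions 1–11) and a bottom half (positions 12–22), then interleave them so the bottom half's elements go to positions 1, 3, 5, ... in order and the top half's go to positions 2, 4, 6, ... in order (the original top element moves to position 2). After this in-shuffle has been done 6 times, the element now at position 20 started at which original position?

19

Work backwards from position 20, undoing one in-shuffle at a time:
20 ← 10 ← 5 ← 14 ← 7 ← 15 ← 19
So the element now at position 20 started at position 19.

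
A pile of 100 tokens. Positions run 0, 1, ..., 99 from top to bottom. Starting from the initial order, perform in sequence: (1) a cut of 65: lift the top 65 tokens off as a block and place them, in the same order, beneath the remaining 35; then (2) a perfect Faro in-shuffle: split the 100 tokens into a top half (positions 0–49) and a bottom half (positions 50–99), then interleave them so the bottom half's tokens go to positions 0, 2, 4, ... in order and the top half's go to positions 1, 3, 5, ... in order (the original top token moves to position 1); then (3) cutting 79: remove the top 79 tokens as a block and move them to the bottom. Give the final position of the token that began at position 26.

Track the token from position 26 forward through each operation:
  after op 1 (cut 65): 26 → 61
  after op 2 (in-shuffle): 61 → 22
  after op 3 (cut 79): 22 → 43

43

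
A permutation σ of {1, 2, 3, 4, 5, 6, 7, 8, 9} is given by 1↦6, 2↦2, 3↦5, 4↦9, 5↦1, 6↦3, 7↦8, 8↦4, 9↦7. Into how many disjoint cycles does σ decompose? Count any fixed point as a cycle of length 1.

Cycle decomposition: (1 6 3 5) (2) (4 9 7 8).
3 cycles.

3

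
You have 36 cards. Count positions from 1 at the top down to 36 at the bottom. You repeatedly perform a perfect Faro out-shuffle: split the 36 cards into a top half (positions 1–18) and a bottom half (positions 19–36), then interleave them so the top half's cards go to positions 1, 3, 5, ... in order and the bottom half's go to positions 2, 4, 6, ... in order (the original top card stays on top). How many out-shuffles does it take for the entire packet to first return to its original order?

The out-shuffle permutes the 36 positions with cycle lengths [1, 1, 3, 3, 4, 12, 12].
Every card is home exactly when every cycle has completed a whole number of laps, i.e. after lcm(1, 3, 4, 12) = 12 out-shuffles.

12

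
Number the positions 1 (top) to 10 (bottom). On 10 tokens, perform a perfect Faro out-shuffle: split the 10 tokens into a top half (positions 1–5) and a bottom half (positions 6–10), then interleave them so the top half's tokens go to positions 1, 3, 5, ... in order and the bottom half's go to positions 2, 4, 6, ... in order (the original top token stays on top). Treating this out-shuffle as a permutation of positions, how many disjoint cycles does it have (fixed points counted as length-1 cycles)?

4

Trace each unvisited position around until it returns:
(1) (2 3 5 9 8 6) (4 7) (10)
4 cycles in total.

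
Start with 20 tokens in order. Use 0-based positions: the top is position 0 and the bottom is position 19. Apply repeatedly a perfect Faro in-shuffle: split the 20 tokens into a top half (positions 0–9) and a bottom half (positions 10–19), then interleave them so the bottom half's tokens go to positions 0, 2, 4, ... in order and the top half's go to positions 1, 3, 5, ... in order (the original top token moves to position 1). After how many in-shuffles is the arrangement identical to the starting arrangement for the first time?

The in-shuffle permutes the 20 positions with cycle lengths [2, 3, 3, 6, 6].
Every token is home exactly when every cycle has completed a whole number of laps, i.e. after lcm(2, 3, 6) = 6 in-shuffles.

6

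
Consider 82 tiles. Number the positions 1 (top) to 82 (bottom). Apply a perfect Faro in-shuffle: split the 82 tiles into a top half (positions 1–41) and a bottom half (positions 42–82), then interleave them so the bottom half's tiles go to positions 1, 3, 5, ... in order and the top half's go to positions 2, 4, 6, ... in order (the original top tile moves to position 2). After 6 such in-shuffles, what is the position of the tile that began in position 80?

57

Track the tile's position through each in-shuffle:
80 → 77 → 71 → 59 → 35 → 70 → 57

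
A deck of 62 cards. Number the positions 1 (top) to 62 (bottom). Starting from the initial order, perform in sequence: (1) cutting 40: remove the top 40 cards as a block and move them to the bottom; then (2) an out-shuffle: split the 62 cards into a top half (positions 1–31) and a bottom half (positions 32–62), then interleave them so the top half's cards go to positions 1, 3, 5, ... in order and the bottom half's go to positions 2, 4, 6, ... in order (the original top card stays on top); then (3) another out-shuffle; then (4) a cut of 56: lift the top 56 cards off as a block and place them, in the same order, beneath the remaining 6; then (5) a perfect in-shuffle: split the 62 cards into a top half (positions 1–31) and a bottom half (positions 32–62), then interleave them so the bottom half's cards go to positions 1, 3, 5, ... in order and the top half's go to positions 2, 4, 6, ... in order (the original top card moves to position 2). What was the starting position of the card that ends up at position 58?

15

Undo the operations in reverse order, starting from position 58:
  undo op 5 (in-shuffle, from top half): 58 ← 29
  undo op 4 (cut 56): 29 ← 23
  undo op 3 (out-shuffle, from top half): 23 ← 12
  undo op 2 (out-shuffle, from bottom half): 12 ← 37
  undo op 1 (cut 40): 37 ← 15
So the card at position 58 came from original position 15.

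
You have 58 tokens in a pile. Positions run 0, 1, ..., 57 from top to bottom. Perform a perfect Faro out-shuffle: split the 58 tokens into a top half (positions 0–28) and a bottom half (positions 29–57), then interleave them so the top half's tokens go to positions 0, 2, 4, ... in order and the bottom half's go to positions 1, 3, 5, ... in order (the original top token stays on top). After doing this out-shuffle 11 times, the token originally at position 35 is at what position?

31

Track the token's position through each out-shuffle:
35 → 13 → 26 → 52 → 47 → 37 → 17 → 34 → 11 → 22 → 44 → 31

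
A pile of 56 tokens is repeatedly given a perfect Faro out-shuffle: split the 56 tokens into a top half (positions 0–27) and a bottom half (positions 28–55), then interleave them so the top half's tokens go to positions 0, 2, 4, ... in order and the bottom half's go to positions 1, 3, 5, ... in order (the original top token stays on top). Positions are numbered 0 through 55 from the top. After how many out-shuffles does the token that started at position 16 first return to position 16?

Follow position 16 under repeated out-shuffles:
16 → 32 → 9 → 18 → 36 → 17 → 34 → 13 → 26 → 52 → 49 → 43 → 31 → 7 → 14 → 28 → 1 → 2 → 4 → 8 → 16
It first returns after 20 out-shuffles.

20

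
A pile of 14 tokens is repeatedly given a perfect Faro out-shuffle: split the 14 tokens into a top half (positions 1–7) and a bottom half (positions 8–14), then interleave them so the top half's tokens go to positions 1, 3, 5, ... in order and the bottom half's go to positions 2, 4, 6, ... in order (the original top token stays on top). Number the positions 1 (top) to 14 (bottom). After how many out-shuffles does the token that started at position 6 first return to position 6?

Follow position 6 under repeated out-shuffles:
6 → 11 → 8 → 2 → 3 → 5 → 9 → 4 → 7 → 13 → 12 → 10 → 6
It first returns after 12 out-shuffles.

12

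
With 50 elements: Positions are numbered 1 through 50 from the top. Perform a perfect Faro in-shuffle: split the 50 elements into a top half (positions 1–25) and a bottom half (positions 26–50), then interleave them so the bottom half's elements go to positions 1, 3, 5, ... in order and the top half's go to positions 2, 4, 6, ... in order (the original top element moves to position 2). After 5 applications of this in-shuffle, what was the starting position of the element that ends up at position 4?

32

Work backwards from position 4, undoing one in-shuffle at a time:
4 ← 2 ← 1 ← 26 ← 13 ← 32
So the element now at position 4 started at position 32.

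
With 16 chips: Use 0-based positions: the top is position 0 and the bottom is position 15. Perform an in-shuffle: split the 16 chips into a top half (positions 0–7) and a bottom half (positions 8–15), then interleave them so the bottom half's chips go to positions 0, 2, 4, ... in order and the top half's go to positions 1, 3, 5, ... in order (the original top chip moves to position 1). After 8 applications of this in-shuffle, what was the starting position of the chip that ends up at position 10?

Work backwards from position 10, undoing one in-shuffle at a time:
10 ← 13 ← 6 ← 11 ← 5 ← 2 ← 9 ← 4 ← 10
So the chip now at position 10 started at position 10.

10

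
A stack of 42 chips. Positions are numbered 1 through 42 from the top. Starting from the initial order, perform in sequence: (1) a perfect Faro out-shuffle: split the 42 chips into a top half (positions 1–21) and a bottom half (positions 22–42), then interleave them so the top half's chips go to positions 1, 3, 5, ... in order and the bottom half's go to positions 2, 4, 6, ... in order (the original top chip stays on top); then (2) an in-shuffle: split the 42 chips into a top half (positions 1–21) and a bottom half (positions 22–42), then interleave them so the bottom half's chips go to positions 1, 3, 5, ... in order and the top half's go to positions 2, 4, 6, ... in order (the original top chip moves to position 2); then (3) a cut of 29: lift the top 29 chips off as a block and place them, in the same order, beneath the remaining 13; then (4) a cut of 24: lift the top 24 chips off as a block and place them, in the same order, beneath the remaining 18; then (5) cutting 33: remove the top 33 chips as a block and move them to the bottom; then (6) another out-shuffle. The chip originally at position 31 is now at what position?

34

Track the chip from position 31 forward through each operation:
  after op 1 (out-shuffle): 31 → 20
  after op 2 (in-shuffle): 20 → 40
  after op 3 (cut 29): 40 → 11
  after op 4 (cut 24): 11 → 29
  after op 5 (cut 33): 29 → 38
  after op 6 (out-shuffle): 38 → 34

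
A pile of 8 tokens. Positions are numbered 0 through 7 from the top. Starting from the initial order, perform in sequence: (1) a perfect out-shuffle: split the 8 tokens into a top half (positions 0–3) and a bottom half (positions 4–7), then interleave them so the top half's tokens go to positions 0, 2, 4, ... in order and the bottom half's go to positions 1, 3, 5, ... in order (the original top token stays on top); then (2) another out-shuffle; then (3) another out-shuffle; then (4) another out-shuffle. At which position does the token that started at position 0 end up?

0

Track the token from position 0 forward through each operation:
  after op 1 (out-shuffle): 0 → 0
  after op 2 (out-shuffle): 0 → 0
  after op 3 (out-shuffle): 0 → 0
  after op 4 (out-shuffle): 0 → 0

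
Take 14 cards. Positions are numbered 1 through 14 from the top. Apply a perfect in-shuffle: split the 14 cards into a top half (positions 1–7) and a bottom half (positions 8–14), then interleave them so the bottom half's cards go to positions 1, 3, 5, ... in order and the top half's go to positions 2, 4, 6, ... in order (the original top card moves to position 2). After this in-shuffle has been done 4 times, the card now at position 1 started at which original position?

Work backwards from position 1, undoing one in-shuffle at a time:
1 ← 8 ← 4 ← 2 ← 1
So the card now at position 1 started at position 1.

1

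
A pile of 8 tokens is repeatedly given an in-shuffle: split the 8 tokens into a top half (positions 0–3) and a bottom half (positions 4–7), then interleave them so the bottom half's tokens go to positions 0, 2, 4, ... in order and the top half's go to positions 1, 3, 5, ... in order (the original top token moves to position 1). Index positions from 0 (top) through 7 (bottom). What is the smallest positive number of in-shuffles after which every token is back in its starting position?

The in-shuffle permutes the 8 positions with cycle lengths [2, 6].
Every token is home exactly when every cycle has completed a whole number of laps, i.e. after lcm(2, 6) = 6 in-shuffles.

6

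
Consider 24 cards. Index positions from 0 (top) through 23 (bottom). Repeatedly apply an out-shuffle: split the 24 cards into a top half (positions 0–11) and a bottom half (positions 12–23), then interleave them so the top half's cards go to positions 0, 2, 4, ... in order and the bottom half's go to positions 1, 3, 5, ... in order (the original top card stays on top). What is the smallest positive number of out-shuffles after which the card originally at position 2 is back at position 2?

11

Follow position 2 under repeated out-shuffles:
2 → 4 → 8 → 16 → 9 → 18 → 13 → 3 → 6 → 12 → 1 → 2
It first returns after 11 out-shuffles.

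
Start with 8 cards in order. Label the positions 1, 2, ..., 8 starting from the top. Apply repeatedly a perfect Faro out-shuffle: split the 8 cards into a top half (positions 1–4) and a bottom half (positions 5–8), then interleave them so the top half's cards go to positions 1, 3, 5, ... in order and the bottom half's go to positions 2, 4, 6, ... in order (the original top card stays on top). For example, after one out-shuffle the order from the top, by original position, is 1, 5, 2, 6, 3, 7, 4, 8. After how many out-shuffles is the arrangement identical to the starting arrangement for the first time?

3

The out-shuffle permutes the 8 positions with cycle lengths [1, 1, 3, 3].
Every card is home exactly when every cycle has completed a whole number of laps, i.e. after lcm(1, 3) = 3 out-shuffles.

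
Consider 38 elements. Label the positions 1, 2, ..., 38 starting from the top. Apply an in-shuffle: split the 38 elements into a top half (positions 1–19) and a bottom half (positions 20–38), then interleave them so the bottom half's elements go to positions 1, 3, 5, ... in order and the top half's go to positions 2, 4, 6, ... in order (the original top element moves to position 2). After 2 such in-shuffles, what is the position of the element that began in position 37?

Track the element's position through each in-shuffle:
37 → 35 → 31

31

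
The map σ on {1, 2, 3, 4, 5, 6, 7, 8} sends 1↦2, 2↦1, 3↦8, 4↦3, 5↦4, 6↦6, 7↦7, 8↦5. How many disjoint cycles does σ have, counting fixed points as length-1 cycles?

Cycle decomposition: (1 2) (3 8 5 4) (6) (7).
4 cycles.

4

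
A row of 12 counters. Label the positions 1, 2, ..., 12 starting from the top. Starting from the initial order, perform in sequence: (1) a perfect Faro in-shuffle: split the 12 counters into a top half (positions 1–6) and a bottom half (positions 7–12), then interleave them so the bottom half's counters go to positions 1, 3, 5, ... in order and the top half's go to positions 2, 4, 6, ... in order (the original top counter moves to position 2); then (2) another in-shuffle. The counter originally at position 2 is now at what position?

8

Track the counter from position 2 forward through each operation:
  after op 1 (in-shuffle): 2 → 4
  after op 2 (in-shuffle): 4 → 8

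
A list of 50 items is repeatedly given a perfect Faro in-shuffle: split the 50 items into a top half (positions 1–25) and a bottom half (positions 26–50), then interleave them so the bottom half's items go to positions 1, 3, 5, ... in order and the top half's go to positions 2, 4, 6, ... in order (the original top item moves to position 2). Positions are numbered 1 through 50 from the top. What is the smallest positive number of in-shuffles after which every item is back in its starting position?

8

The in-shuffle permutes the 50 positions with cycle lengths [2, 8, 8, 8, 8, 8, 8].
Every item is home exactly when every cycle has completed a whole number of laps, i.e. after lcm(2, 8) = 8 in-shuffles.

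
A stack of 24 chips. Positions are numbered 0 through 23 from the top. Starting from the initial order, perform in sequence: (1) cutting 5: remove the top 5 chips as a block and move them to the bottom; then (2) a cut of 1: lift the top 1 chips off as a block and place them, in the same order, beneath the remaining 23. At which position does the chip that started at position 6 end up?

Track the chip from position 6 forward through each operation:
  after op 1 (cut 5): 6 → 1
  after op 2 (cut 1): 1 → 0

0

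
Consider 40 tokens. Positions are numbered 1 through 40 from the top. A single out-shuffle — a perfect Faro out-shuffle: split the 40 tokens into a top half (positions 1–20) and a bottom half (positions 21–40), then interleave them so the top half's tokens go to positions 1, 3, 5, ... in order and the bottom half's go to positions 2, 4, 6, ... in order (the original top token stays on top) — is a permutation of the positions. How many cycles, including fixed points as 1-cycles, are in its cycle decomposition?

6

Trace each unvisited position around until it returns:
(1) (2 3 5 9 17 33 ... len 12) (4 7 13 25 10 19 ... len 12) (8 15 29 18 35 30 ... len 12) (14 27) (40)
6 cycles in total.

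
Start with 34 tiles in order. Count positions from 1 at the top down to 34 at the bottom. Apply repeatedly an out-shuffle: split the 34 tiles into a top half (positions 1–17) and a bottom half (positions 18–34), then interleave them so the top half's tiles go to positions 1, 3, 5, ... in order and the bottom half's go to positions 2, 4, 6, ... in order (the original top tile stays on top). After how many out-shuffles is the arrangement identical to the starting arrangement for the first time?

The out-shuffle permutes the 34 positions with cycle lengths [1, 1, 2, 10, 10, 10].
Every tile is home exactly when every cycle has completed a whole number of laps, i.e. after lcm(1, 2, 10) = 10 out-shuffles.

10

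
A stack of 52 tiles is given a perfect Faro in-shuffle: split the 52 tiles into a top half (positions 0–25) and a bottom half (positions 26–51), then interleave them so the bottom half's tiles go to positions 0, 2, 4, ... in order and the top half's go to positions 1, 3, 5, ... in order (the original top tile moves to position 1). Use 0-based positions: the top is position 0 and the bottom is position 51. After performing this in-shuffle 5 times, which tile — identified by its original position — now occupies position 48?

Work backwards from position 48, undoing one in-shuffle at a time:
48 ← 50 ← 51 ← 25 ← 12 ← 32
So the tile now at position 48 started at position 32.

32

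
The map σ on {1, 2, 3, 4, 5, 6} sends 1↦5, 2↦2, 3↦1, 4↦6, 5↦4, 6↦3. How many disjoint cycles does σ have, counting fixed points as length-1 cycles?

Cycle decomposition: (1 5 4 6 3) (2).
2 cycles.

2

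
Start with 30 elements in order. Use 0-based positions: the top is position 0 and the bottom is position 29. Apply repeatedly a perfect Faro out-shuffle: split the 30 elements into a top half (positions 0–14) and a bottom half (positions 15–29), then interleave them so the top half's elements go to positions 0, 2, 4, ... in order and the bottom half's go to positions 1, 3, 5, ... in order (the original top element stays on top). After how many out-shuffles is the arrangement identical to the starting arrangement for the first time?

28

The out-shuffle permutes the 30 positions with cycle lengths [1, 1, 28].
Every element is home exactly when every cycle has completed a whole number of laps, i.e. after lcm(1, 28) = 28 out-shuffles.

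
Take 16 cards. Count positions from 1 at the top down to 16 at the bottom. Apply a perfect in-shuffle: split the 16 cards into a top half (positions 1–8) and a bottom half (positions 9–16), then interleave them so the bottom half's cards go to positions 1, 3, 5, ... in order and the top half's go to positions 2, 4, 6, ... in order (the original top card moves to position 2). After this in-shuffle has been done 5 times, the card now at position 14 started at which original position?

Work backwards from position 14, undoing one in-shuffle at a time:
14 ← 7 ← 12 ← 6 ← 3 ← 10
So the card now at position 14 started at position 10.

10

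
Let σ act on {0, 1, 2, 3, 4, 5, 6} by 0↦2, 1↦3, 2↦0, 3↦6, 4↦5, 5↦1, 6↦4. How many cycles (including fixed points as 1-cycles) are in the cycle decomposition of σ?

2

Cycle decomposition: (0 2) (1 3 6 4 5).
2 cycles.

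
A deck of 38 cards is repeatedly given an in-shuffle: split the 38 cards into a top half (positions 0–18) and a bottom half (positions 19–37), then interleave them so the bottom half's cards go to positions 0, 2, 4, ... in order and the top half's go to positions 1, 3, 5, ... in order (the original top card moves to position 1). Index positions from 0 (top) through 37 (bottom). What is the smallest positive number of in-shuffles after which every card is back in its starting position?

12

The in-shuffle permutes the 38 positions with cycle lengths [2, 12, 12, 12].
Every card is home exactly when every cycle has completed a whole number of laps, i.e. after lcm(2, 12) = 12 in-shuffles.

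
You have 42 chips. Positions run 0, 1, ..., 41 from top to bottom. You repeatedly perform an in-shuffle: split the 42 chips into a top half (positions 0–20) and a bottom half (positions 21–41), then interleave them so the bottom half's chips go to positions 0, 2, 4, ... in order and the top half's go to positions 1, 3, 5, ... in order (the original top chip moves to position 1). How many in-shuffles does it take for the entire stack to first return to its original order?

14

The in-shuffle permutes the 42 positions with cycle lengths [14, 14, 14].
Every chip is home exactly when every cycle has completed a whole number of laps, i.e. after lcm(14) = 14 in-shuffles.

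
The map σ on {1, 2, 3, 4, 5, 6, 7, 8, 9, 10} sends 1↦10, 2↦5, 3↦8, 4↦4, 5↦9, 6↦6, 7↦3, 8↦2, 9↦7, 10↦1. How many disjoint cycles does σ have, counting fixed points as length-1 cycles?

Cycle decomposition: (1 10) (2 5 9 7 3 8) (4) (6).
4 cycles.

4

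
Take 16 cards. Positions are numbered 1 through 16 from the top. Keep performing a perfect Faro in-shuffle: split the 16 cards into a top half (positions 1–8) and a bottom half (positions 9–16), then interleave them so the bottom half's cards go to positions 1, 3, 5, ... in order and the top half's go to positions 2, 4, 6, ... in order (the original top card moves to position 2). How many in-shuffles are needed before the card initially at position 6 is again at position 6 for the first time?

Follow position 6 under repeated in-shuffles:
6 → 12 → 7 → 14 → 11 → 5 → 10 → 3 → 6
It first returns after 8 in-shuffles.

8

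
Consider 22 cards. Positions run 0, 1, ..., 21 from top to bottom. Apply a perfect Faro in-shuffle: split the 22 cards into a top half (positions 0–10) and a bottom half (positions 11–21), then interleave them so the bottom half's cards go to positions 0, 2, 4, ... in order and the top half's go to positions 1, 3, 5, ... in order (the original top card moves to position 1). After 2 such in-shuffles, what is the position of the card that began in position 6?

4

Track the card's position through each in-shuffle:
6 → 13 → 4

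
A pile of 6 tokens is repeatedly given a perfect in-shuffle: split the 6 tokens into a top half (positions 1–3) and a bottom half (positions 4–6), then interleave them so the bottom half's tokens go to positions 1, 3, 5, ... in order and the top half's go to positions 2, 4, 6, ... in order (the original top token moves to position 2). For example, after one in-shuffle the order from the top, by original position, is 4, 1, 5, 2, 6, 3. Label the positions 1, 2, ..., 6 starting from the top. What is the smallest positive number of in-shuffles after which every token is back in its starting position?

3

The in-shuffle permutes the 6 positions with cycle lengths [3, 3].
Every token is home exactly when every cycle has completed a whole number of laps, i.e. after lcm(3) = 3 in-shuffles.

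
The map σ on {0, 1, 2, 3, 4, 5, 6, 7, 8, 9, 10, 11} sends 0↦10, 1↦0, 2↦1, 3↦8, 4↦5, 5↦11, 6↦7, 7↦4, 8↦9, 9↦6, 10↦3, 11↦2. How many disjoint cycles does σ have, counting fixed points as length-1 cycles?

1

Cycle decomposition: (0 10 3 8 9 6 7 4 5 11 2 1).
1 cycle.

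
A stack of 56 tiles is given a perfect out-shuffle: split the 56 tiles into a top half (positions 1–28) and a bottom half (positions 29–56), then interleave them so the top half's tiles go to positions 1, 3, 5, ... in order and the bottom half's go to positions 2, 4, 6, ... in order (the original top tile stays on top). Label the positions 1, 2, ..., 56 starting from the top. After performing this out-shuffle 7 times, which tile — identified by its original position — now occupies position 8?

35

Work backwards from position 8, undoing one out-shuffle at a time:
8 ← 32 ← 44 ← 50 ← 53 ← 27 ← 14 ← 35
So the tile now at position 8 started at position 35.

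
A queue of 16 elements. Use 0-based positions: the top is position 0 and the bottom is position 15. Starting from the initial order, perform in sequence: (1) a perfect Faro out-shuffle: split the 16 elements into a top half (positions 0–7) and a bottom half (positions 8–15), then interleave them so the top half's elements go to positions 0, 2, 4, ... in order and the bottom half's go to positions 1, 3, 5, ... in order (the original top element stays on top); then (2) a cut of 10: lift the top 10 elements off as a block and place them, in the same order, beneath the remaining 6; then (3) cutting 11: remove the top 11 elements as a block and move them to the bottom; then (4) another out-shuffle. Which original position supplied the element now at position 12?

Undo the operations in reverse order, starting from position 12:
  undo op 4 (out-shuffle, from top half): 12 ← 6
  undo op 3 (cut 11): 6 ← 1
  undo op 2 (cut 10): 1 ← 11
  undo op 1 (out-shuffle, from bottom half): 11 ← 13
So the element at position 12 came from original position 13.

13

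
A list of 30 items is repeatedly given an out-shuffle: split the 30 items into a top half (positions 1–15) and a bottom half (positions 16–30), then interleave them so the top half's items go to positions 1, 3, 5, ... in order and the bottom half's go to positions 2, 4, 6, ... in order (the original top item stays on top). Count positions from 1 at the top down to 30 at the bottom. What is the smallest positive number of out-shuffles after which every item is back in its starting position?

The out-shuffle permutes the 30 positions with cycle lengths [1, 1, 28].
Every item is home exactly when every cycle has completed a whole number of laps, i.e. after lcm(1, 28) = 28 out-shuffles.

28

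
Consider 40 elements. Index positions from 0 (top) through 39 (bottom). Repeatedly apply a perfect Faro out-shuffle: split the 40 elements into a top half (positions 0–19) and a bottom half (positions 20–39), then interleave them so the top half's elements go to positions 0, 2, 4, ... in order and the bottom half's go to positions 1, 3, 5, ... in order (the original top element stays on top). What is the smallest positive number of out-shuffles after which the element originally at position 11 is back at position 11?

Follow position 11 under repeated out-shuffles:
11 → 22 → 5 → 10 → 20 → 1 → 2 → 4 → 8 → 16 → 32 → 25 → 11
It first returns after 12 out-shuffles.

12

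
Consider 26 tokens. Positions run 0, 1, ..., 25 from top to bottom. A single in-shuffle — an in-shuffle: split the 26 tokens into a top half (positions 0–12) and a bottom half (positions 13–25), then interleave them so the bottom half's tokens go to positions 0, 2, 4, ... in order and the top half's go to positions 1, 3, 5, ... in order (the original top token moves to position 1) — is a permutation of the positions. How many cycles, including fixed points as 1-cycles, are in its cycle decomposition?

3

Trace each unvisited position around until it returns:
(0 1 3 7 15 4 ... len 18) (2 5 11 23 20 14) (8 17)
3 cycles in total.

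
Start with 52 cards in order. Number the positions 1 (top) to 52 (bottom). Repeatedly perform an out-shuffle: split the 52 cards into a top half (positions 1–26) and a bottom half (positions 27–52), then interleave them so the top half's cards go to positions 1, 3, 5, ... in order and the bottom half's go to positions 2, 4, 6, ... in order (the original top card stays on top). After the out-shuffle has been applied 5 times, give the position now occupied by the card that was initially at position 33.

5

Track the card's position through each out-shuffle:
33 → 14 → 27 → 2 → 3 → 5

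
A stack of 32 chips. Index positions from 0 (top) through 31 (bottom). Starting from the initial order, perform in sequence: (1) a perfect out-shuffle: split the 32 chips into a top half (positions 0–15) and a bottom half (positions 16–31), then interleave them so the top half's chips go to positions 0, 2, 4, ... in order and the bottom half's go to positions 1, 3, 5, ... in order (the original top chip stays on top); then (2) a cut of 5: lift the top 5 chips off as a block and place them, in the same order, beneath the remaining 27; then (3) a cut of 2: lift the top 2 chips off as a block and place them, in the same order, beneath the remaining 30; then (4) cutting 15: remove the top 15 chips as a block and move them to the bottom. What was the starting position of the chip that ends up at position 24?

7

Undo the operations in reverse order, starting from position 24:
  undo op 4 (cut 15): 24 ← 7
  undo op 3 (cut 2): 7 ← 9
  undo op 2 (cut 5): 9 ← 14
  undo op 1 (out-shuffle, from top half): 14 ← 7
So the chip at position 24 came from original position 7.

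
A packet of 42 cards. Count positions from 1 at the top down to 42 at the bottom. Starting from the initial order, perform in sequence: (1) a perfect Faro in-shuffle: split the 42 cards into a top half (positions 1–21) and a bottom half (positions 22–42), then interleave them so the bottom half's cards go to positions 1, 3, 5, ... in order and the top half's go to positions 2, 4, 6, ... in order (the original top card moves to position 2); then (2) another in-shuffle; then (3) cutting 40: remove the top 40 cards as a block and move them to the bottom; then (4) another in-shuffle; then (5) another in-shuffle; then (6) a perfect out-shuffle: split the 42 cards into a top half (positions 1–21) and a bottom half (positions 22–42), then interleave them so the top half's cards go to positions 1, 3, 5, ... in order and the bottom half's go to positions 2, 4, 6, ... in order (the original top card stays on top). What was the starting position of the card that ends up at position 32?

Undo the operations in reverse order, starting from position 32:
  undo op 6 (out-shuffle, from bottom half): 32 ← 37
  undo op 5 (in-shuffle, from bottom half): 37 ← 40
  undo op 4 (in-shuffle, from top half): 40 ← 20
  undo op 3 (cut 40): 20 ← 18
  undo op 2 (in-shuffle, from top half): 18 ← 9
  undo op 1 (in-shuffle, from bottom half): 9 ← 26
So the card at position 32 came from original position 26.

26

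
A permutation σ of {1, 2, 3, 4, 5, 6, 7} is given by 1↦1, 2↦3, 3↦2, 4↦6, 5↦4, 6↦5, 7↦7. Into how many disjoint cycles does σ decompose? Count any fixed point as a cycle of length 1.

4

Cycle decomposition: (1) (2 3) (4 6 5) (7).
4 cycles.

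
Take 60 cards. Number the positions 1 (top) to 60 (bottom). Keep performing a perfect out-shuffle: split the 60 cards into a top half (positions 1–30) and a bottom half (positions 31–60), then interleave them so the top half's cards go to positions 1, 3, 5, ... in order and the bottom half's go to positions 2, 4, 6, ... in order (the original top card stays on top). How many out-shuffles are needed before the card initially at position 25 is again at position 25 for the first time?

58

Follow position 25 under repeated out-shuffles:
25 → 49 → 38 → 16 → 31 → 2 → 3 → 5 → ... → 25 (length 58)
It first returns after 58 out-shuffles.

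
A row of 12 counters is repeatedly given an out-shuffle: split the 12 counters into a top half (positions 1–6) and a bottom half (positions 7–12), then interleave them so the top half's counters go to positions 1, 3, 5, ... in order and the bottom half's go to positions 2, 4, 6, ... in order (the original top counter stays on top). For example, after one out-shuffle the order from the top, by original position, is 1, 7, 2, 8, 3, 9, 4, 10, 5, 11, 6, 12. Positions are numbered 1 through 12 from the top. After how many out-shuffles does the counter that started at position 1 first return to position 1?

1

Position 1 is fixed by the out-shuffle; it is already back after 1 application.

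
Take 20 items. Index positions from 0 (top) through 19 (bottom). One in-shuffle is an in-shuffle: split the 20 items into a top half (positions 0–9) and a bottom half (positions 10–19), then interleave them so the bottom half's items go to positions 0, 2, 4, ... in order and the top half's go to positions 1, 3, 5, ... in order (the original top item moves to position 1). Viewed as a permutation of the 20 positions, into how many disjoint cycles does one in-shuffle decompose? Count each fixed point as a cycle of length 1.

Trace each unvisited position around until it returns:
(0 1 3 7 15 10) (2 5 11) (4 9 19 18 16 12) (6 13) (8 17 14)
5 cycles in total.

5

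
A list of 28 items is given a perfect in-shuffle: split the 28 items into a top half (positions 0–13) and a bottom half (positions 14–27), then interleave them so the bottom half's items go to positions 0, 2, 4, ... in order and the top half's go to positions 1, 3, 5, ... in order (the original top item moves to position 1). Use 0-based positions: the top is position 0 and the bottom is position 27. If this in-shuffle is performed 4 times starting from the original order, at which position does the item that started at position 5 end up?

Track the item's position through each in-shuffle:
5 → 11 → 23 → 18 → 8

8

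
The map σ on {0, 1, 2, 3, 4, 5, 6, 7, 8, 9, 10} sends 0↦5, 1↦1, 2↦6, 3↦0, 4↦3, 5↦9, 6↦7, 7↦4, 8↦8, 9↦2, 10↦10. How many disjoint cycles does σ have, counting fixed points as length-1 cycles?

Cycle decomposition: (0 5 9 2 6 7 4 3) (1) (8) (10).
4 cycles.

4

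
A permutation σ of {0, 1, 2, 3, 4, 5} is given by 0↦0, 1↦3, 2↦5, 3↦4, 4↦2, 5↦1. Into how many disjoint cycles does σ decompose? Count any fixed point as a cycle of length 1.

Cycle decomposition: (0) (1 3 4 2 5).
2 cycles.

2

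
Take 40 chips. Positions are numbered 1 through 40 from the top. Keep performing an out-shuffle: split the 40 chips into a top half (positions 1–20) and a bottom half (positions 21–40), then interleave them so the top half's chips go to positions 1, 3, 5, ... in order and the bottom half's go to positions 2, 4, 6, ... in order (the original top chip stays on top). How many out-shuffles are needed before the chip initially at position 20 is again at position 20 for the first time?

Follow position 20 under repeated out-shuffles:
20 → 39 → 38 → 36 → 32 → 24 → 8 → 15 → 29 → 18 → 35 → 30 → 20
It first returns after 12 out-shuffles.

12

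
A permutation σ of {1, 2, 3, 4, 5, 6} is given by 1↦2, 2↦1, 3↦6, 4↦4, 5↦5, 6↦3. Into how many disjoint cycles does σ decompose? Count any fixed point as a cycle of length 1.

Cycle decomposition: (1 2) (3 6) (4) (5).
4 cycles.

4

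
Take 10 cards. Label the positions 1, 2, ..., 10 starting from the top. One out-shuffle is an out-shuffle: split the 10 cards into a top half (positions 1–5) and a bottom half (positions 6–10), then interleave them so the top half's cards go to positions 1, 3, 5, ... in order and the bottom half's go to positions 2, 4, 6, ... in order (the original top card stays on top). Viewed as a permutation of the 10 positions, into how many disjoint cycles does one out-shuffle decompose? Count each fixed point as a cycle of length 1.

Trace each unvisited position around until it returns:
(1) (2 3 5 9 8 6) (4 7) (10)
4 cycles in total.

4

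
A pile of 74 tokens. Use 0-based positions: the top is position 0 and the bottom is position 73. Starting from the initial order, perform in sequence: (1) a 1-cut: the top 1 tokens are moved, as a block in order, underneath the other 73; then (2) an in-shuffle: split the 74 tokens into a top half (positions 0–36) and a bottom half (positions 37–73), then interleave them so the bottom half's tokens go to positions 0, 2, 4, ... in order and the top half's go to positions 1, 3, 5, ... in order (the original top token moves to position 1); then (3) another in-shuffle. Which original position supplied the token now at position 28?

Undo the operations in reverse order, starting from position 28:
  undo op 3 (in-shuffle, from bottom half): 28 ← 51
  undo op 2 (in-shuffle, from top half): 51 ← 25
  undo op 1 (cut 1): 25 ← 26
So the token at position 28 came from original position 26.

26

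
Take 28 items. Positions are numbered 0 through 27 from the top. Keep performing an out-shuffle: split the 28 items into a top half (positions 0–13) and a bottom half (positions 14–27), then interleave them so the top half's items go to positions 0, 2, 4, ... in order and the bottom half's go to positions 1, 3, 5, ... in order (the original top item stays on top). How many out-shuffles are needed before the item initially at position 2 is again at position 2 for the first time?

Follow position 2 under repeated out-shuffles:
2 → 4 → 8 → 16 → 5 → 10 → 20 → 13 → 26 → 25 → 23 → 19 → 11 → 22 → 17 → 7 → 14 → 1 → 2
It first returns after 18 out-shuffles.

18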